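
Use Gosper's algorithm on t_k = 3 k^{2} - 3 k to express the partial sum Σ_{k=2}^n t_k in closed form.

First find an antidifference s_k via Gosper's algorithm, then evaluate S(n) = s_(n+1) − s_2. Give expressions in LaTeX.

S(n) = n^{3} - n

Ratio r(k) = (k + 1)/(k - 1).
Take A(k)=1, B(k)=1, C(k)=k**2 - k.
f must satisfy (1)·f(k+1) − (1)·f(k) = k**2 - k.
Degrees (0,0,2) ⇒ d ≤ 3.
Match coefficients ⇒ f(k) = k*(k - 2)*(k - 1)/3.
R(k) = B(k−1)·f(k)/C(k) = (k - 2)/3; s_k = R·t_k = k*(k**2 - 3*k + 2).
Verify: 3*k*(k - 1) matches t_k.
Evaluate: s_(n+1) = n**3 - n; subtract s_(2) = 0 ⇒ S(n) = n**3 - n.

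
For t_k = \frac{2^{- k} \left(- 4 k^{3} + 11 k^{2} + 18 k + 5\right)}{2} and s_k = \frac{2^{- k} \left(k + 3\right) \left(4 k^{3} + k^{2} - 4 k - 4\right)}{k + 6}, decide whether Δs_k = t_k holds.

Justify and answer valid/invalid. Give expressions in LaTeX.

Invalid: residual \frac{3 \cdot 2^{- k} \left(4 k^{4} + 21 k^{3} - 82 k^{2} - 121 k - 38\right)}{2 \left(k^{2} + 13 k + 42\right)} ≠ 0.

s_(k+1) = (4*k**4 + 29*k**3 + 62*k**2 + 37*k - 12)/(2*2**k*(k + 7))
s_(k+1) − s_k = (-4*k**5 - 29*k**4 + 56*k**3 + 455*k**2 + 458*k + 96)/(2*2**k*(k**2 + 13*k + 42))
(s_(k+1) − s_k) − t_k = 3*(4*k**4 + 21*k**3 - 82*k**2 - 121*k - 38)/(2*2**k*(k**2 + 13*k + 42))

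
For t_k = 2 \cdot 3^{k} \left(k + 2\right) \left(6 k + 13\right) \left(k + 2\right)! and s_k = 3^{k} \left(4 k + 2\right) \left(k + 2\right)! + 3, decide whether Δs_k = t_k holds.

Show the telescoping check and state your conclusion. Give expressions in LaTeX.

s_(k+1) = 3**(k + 1)*(4*k + 6)*factorial(k + 3) + 3
s_(k+1) − s_k = 2*3**k*(k + 2)*(6*k + 13)*factorial(k + 2)
(s_(k+1) − s_k) − t_k = 0

valid (s_(k+1) − s_k reduces to t_k)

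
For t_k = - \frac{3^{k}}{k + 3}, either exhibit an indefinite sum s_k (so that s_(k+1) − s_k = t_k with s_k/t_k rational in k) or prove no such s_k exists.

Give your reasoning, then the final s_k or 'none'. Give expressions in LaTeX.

no hypergeometric antidifference exists

t_(k+1)/t_k = 3*(k + 3)/(k + 4).
So A=3*k + 9 and B=k + 4, with C=1.
Set up (3*k + 9)·f(k+1) − (k + 3)·f(k) − (1) = 0.
deg f ≤ -1 (via 1,1,0).
d = -1 < 0 ⇒ no nonzero polynomial f; not summable.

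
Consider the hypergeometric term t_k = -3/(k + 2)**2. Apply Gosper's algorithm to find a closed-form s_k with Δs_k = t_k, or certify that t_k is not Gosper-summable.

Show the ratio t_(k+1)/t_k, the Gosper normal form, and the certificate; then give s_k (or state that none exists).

none — t_k is not Gosper-summable

Compute t_(k+1)/t_k: get (k + 2)**2/(k + 3)**2.
Normal form (A,B,C) = (k**2 + 4*k + 4, k**2 + 6*k + 9, 1).
Need (k**2 + 4*k + 4)·f(k+1) − (k**2 + 4*k + 4)·f(k) = 1.
d = 0 from the (2,2,0) case.
f = c0 ⇒ A·f(k+1) − B(k−1)·f(k) − C = -1. The system {-1 = 0} is inconsistent; no antidifference.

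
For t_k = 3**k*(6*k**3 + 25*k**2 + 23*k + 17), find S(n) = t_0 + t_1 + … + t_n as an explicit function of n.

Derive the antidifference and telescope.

S(n) = 9*3**n*n**3 + 24*3**n*n**2 + 24*3**n*n + 21*3**n - 4

The ratio is 3*(6*k**3 + 43*k**2 + 91*k + 71)/(6*k**3 + 25*k**2 + 23*k + 17).
Factor: A=3; B=1; C=k**3 + 25*k**2/6 + 23*k/6 + 17/6.
Key eq: (3)·f(k+1) = (1)·f(k) + (k**3 + 25*k**2/6 + 23*k/6 + 17/6).
Bound: deg f ≤ 3.
A polynomial solution: f(k) = (3*k**3 - k**2 + k + 4)/6.
Certificate R = B(k−1)f/C = (3*k**3 - k**2 + k + 4)/(6*k**3 + 25*k**2 + 23*k + 17) gives s_k = 3**k*(3*k**3 - k**2 + k + 4).
Verify: 3**k*(6*k**3 + 25*k**2 + 23*k + 17) matches t_k.
Telescope: S(n) = s_(n+1) − s_(0) = 3**(n + 1)*(3*n**3 + 8*n**2 + 8*n + 7) − (4) = 9*3**n*n**3 + 24*3**n*n**2 + 24*3**n*n + 21*3**n - 4.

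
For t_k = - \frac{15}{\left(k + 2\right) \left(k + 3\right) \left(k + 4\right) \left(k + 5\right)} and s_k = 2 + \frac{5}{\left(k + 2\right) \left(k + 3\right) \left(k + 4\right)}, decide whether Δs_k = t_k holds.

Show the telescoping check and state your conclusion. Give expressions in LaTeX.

s_(k+1) = 2 + 5/((k + 3)*(k + 4)*(k + 5))
s_(k+1) − s_k = -15/((k + 2)*(k + 3)*(k + 4)*(k + 5))
(s_(k+1) − s_k) − t_k = 0

valid (s_(k+1) − s_k reduces to t_k)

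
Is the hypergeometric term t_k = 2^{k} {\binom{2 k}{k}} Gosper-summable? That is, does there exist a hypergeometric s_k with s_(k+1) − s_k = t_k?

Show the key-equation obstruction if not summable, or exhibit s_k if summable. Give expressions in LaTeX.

Compute t_(k+1)/t_k: get 4*(2*k + 1)/(k + 1).
Gosper form: A/B · C(k+1)/C(k) with A=8*k + 4, B=k + 1, C=1.
Set up (8*k + 4)·f(k+1) − (k)·f(k) − (1) = 0.
From deg A=1, deg B=1, deg C=0: d=-1.
Negative degree bound (-1): no f exists, t_k not Gosper-summable.

No — negative degree bound, so no certificate f.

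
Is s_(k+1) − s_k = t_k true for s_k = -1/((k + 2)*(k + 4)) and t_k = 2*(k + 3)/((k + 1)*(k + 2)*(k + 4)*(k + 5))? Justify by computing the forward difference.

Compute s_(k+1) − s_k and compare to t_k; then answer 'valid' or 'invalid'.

s_(k+1) = -1/((k + 3)*(k + 5))
s_(k+1) − s_k = (2*k + 7)/(k**4 + 14*k**3 + 71*k**2 + 154*k + 120)
(s_(k+1) − s_k) − t_k = (-3*k - 11)/(k**5 + 15*k**4 + 85*k**3 + 225*k**2 + 274*k + 120)

Invalid: residual (-3*k - 11)/(k**5 + 15*k**4 + 85*k**3 + 225*k**2 + 274*k + 120) ≠ 0.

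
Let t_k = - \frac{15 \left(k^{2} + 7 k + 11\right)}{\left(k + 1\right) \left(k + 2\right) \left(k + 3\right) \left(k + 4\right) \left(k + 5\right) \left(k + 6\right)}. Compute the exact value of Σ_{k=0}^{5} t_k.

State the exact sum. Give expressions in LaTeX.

Σ = -226/693

The ratio is (k + 1)*(7*k + (k + 1)**2 + 18)/((k + 7)*(k**2 + 7*k + 11)).
Take A(k)=k + 1, B(k)=k + 7, C(k)=k**2 + 7*k + 11.
Set up (k + 1)·f(k+1) − (k + 6)·f(k) − (k**2 + 7*k + 11) = 0.
From deg A=1, deg B=1, deg C=2: d=5.
Coefficient equations give f(k) = k*(k + 2)*(k + 4)*(k**2 + 9*k + 23)/45.
Then R = B(k−1)f/C = k*(k + 2)*(k + 4)*(k + 6)*(k**2 + 9*k + 23)/(45*(k**2 + 7*k + 11)), so s_k = R(k)·t_k = k*(-k**2 - 9*k - 23)/(3*(k**3 + 9*k**2 + 23*k + 15)).
s_(k+1) − s_k = 15*(-k**2 - 7*k - 11)/(k**6 + 21*k**5 + 175*k**4 + 735*k**3 + 1624*k**2 + 1764*k + 720) = t_k.
Telescoping: Σ = s_(6) − s_(0) = -226/693 − (0) = -226/693.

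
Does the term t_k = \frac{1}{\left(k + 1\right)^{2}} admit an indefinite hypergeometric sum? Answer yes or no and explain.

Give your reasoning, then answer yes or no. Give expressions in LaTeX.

No — key equation has no polynomial f.

Step 1: r(k) = (k + 1)**2/(k + 2)**2.
Factor: A=k**2 + 2*k + 1; B=k**2 + 4*k + 4; C=1.
Key eq: (k**2 + 2*k + 1)·f(k+1) = (k**2 + 2*k + 1)·f(k) + (1).
deg f ≤ 0 (via 2,2,0).
Put f(k) = c0: A·f(k+1) − B(k−1)·f(k) − C = -1; need -1 = 0 — inconsistent ⇒ no f, not summable.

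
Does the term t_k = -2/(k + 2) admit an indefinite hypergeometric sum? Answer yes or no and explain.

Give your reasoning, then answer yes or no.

No; the coefficient equations for f are inconsistent.

Compute t_(k+1)/t_k: get (k + 2)/(k + 3).
Factor: A=k + 2; B=k + 3; C=1.
Set up (k + 2)·f(k+1) − (k + 2)·f(k) − (1) = 0.
From deg A=1, deg B=1, deg C=0: d=0.
Write f(k) = c0. Then LHS − RHS = -1, requiring -1 = 0: contradictory. No certificate.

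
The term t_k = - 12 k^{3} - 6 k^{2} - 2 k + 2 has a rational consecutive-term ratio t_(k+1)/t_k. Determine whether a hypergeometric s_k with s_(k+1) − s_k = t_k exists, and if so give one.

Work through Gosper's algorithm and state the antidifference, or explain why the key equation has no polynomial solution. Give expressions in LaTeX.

Step 1: r(k) = (k + 6*(k + 1)**3 + 3*(k + 1)**2)/(6*k**3 + 3*k**2 + k - 1).
Take A(k)=1, B(k)=1, C(k)=k**3 + k**2/2 + k/6 - 1/6.
f must satisfy (1)·f(k+1) − (1)·f(k) = k**3 + k**2/2 + k/6 - 1/6.
From deg A=0, deg B=0, deg C=3: d=4.
Match coefficients ⇒ f(k) = k*(3*k**3 - 4*k**2 + k - 2)/12.
Certificate R = B(k−1)f/C = k*(3*k**3 - 4*k**2 + k - 2)/(2*(6*k**3 + 3*k**2 + k - 1)) gives s_k = k*(-3*k**3 + 4*k**2 - k + 2).
Verify: -12*k**3 - 6*k**2 - 2*k + 2 matches t_k.

s_k = k \left(- 3 k^{3} + 4 k^{2} - k + 2\right)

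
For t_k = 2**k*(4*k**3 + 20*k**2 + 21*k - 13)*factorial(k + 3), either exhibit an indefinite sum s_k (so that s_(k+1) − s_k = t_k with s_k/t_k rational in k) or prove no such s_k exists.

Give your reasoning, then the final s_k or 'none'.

Ratio r(k) = 2*(4*k**4 + 48*k**3 + 201*k**2 + 324*k + 128)/(4*k**3 + 20*k**2 + 21*k - 13).
A = 2*k + 8, B = 1, C = k**3 + 5*k**2 + 21*k/4 - 13/4.
Need (2*k + 8)·f(k+1) − (1)·f(k) = k**3 + 5*k**2 + 21*k/4 - 13/4.
d = 2 from the (1,0,3) case.
Coefficient equations give f(k) = (k + 1)*(2*k - 3)/4.
So s_k = (B(k−1)f/C)·t_k = ((k + 1)*(2*k - 3)/(4*k**3 + 20*k**2 + 21*k - 13))·t_k = 2**k*(k + 1)*(2*k - 3)*factorial(k + 3).
Verify: 2**k*(4*k**3 + 20*k**2 + 21*k - 13)*factorial(k + 3) matches t_k.

s_k = 2**k*(k + 1)*(2*k - 3)*factorial(k + 3)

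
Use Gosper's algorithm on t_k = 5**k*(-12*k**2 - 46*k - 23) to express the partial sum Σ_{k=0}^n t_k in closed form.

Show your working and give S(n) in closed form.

S(n) = -15*5**n*n**2 - 50*5**n*n - 20*5**n - 3

r(k) = 5*(12*k**2 + 70*k + 81)/(12*k**2 + 46*k + 23) after simplifying.
Take A(k)=5, B(k)=1, C(k)=k**2 + 23*k/6 + 23/12.
Key eq: (5)·f(k+1) = (1)·f(k) + (k**2 + 23*k/6 + 23/12).
Bound: deg f ≤ 2.
Solving with deg f ≤ 2: f(k) = (3*k**2 + 4*k - 3)/12.
R(k) = B(k−1)·f(k)/C(k) = (3*k**2 + 4*k - 3)/(12*k**2 + 46*k + 23); s_k = R·t_k = 5**k*(-3*k**2 - 4*k + 3).
s_(k+1) − s_k = 5**k*(-12*k**2 - 46*k - 23) = t_k.
Evaluate: s_(n+1) = 5**(n + 1)*(-3*n**2 - 10*n - 4); subtract s_(0) = 3 ⇒ S(n) = -15*5**n*n**2 - 50*5**n*n - 20*5**n - 3.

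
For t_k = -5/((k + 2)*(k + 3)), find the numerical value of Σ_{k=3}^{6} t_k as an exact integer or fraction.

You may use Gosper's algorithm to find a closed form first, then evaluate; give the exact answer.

r(k) = (k + 2)/(k + 4) after simplifying.
Factor: A=k + 2; B=k + 4; C=1.
Need (k + 2)·f(k+1) − (k + 3)·f(k) = 1.
d = 1 from the (1,1,0) case.
Coefficient equations give f(k) = k/2.
Then R = B(k−1)f/C = k*(k + 3)/2, so s_k = R(k)·t_k = -5*k/(2*k + 4).
s_(k+1) − s_k = -5/(k**2 + 5*k + 6) = t_k.
Sum = s_(7) − s_(3); s_(7) = -35/18, s_(3) = -3/2 ⇒ -4/9.

Σ = -4/9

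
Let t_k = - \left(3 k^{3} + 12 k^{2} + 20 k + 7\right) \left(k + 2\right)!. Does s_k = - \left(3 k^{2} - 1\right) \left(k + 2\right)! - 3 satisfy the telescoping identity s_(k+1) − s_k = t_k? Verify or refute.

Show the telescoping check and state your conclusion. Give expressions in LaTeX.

valid; difference matches t_k

s_(k+1) = -(3*(k + 1)**2 - 1)*factorial(k + 3) - 3
s_(k+1) − s_k = -(3*k**3 + 12*k**2 + 20*k + 7)*factorial(k + 2)
(s_(k+1) − s_k) − t_k = 0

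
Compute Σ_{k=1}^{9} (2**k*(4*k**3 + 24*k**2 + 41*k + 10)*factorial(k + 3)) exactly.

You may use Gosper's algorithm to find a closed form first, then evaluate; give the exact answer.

Σ = 1326305614233552

The ratio is 2*(4*k**4 + 52*k**3 + 245*k**2 + 483*k + 316)/(4*k**3 + 24*k**2 + 41*k + 10).
Take A(k)=2*k + 8, B(k)=1, C(k)=k**3 + 6*k**2 + 41*k/4 + 5/2.
Solve (2*k + 8)·f(k+1) − (1)·f(k) = k**3 + 6*k**2 + 41*k/4 + 5/2.
deg f ≤ 2 (via 1,0,3).
Solving with deg f ≤ 2: f(k) = (2*k**2 + k - 2)/4.
Then R = B(k−1)f/C = (2*k**2 + k - 2)/(4*k**3 + 24*k**2 + 41*k + 10), so s_k = R(k)·t_k = 2**k*(2*k**2 + k - 2)*factorial(k + 3).
s_(k+1) − s_k = 2**k*(4*k**3 + 24*k**2 + 41*k + 10)*factorial(k + 3) = t_k.
Σ_(k=1)^(9) t_k = s_(10) − s_(1) = 1326305614233600 − (48) = 1326305614233552.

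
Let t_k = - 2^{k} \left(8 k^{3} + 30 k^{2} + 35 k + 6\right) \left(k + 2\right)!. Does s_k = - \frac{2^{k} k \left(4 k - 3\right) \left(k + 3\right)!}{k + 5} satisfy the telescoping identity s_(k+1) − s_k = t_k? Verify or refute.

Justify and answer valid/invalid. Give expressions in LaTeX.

s_(k+1) = -2**(k + 1)*(k + 1)*(4*k + 1)*factorial(k + 4)/(k + 6)
s_(k+1) − s_k = -2**k*(8*k**4 + 78*k**3 + 231*k**2 + 236*k + 40)*factorial(k + 3)/((k + 5)*(k + 6))
(s_(k+1) − s_k) − t_k = 2**(k + 1)*(8*k**4 + 70*k**3 + 181*k**2 + 184*k + 30)*factorial(k + 2)/((k + 5)*(k + 6))

Invalid: residual \frac{2^{k + 1} \left(8 k^{4} + 70 k^{3} + 181 k^{2} + 184 k + 30\right) \left(k + 2\right)!}{\left(k + 5\right) \left(k + 6\right)} ≠ 0.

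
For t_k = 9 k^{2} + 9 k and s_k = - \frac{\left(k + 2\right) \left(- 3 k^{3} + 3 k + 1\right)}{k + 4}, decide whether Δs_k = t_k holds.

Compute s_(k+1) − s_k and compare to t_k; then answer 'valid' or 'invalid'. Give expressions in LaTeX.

s_(k+1) = -(k + 3)*(3*k - 3*(k + 1)**3 + 4)/(k + 5)
s_(k+1) − s_k = (9*k**4 + 78*k**3 + 171*k**2 + 102*k - 2)/(k**2 + 9*k + 20)
(s_(k+1) − s_k) − t_k = 2*(-6*k**3 - 45*k**2 - 39*k - 1)/(k**2 + 9*k + 20)

Invalid: residual \frac{2 \left(- 6 k^{3} - 45 k^{2} - 39 k - 1\right)}{k^{2} + 9 k + 20} ≠ 0.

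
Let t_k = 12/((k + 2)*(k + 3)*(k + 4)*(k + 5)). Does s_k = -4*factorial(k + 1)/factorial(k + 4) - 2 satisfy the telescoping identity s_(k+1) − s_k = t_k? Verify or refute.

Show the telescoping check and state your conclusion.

Valid: the claim telescopes to t_k.

s_(k+1) = -4*factorial(k + 2)/factorial(k + 5) - 2
s_(k+1) − s_k = 12/((k + 2)*(k + 3)*(k + 4)*(k + 5))
(s_(k+1) − s_k) − t_k = 0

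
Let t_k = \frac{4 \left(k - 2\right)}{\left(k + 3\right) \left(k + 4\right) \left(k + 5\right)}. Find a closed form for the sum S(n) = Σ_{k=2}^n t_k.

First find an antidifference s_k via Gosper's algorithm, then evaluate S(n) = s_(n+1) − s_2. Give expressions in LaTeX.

S(n) = \frac{n^{2} - 3 n + 2}{3 \left(n^{2} + 9 n + 20\right)}

Compute t_(k+1)/t_k: get (k - 1)*(k + 3)/((k - 2)*(k + 6)).
Factor: A=k + 3; B=k + 6; C=k - 2.
Key eq: (k + 3)·f(k+1) = (k + 5)·f(k) + (k - 2).
Bound: deg f ≤ 2.
Match coefficients ⇒ f(k) = k*(k - 17)/24.
Certificate R = B(k−1)f/C = k*(k - 17)*(k + 5)/(24*(k - 2)) gives s_k = k*(k - 17)/(6*(k + 3)*(k + 4)).
Verify: 4*(k - 2)/(k**3 + 12*k**2 + 47*k + 60) matches t_k.
Telescope: S(n) = s_(n+1) − s_(2) = (n**2 - 15*n - 16)/(6*(n**2 + 9*n + 20)) − (-1/6) = (n**2 - 3*n + 2)/(3*(n**2 + 9*n + 20)).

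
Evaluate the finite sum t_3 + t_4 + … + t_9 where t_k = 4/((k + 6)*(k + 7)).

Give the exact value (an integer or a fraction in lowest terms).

Ratio r(k) = (k + 6)/(k + 8).
Take A(k)=k + 6, B(k)=k + 8, C(k)=1.
f must satisfy (k + 6)·f(k+1) − (k + 7)·f(k) = 1.
From deg A=1, deg B=1, deg C=0: d=1.
Match coefficients ⇒ f(k) = k/6.
Get s_k = R·t_k = 2*k/(3*(k + 6)) with R(k) = B(k−1)f(k)/C(k) = k*(k + 7)/6.
s_(k+1) − s_k = 4/(k**2 + 13*k + 42) = t_k.
Σ_(k=3)^(9) t_k = s_(10) − s_(3) = 5/12 − (2/9) = 7/36.

Σ = 7/36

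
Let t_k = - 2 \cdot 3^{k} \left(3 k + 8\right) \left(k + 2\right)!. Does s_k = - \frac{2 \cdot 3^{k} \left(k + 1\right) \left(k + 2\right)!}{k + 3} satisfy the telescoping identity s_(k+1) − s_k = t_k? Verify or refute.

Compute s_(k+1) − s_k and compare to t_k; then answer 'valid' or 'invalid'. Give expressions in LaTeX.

Invalid: residual \frac{4 \cdot 3^{k} \left(3 k^{2} + 17 k + 23\right) \left(k + 2\right)!}{\left(k + 3\right) \left(k + 4\right)} ≠ 0.

s_(k+1) = -6*3**k*(k + 2)*factorial(k + 3)/(k + 4)
s_(k+1) − s_k = -2*3**k*(3*k**3 + 23*k**2 + 58*k + 50)*factorial(k + 2)/((k + 3)*(k + 4))
(s_(k+1) − s_k) − t_k = 4*3**k*(3*k**2 + 17*k + 23)*factorial(k + 2)/((k + 3)*(k + 4))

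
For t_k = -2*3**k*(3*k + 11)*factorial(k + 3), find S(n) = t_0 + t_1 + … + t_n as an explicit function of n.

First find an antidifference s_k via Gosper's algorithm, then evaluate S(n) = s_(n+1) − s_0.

Compute t_(k+1)/t_k: get 3*(k + 4)*(3*k + 14)/(3*k + 11).
Normal form (A,B,C) = (3*k + 12, 1, k + 11/3).
Solve (3*k + 12)·f(k+1) − (1)·f(k) = k + 11/3.
d = 0 from the (1,0,1) case.
Match coefficients ⇒ f(k) = 1/3.
Certificate R = B(k−1)f/C = 1/(3*k + 11) gives s_k = -2*3**k*factorial(k + 3).
Verify: -2*3**k*(3*k + 11)*factorial(k + 3) matches t_k.
Telescope: S(n) = s_(n+1) − s_(0) = -6*3**n*factorial(n + 4) − (-12) = -6*3**n*factorial(n + 4) + 12.

S(n) = -6*3**n*factorial(n + 4) + 12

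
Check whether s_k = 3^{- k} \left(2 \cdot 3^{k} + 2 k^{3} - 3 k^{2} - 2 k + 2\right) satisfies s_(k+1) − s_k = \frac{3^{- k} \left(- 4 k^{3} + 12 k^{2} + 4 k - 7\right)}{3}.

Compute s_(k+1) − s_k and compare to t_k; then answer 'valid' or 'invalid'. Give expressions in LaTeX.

valid (s_(k+1) − s_k reduces to t_k)

s_(k+1) = (6*3**k + 2*k**3 + 3*k**2 - 2*k - 1)/(3*3**k)
s_(k+1) − s_k = (-4*k**3 + 12*k**2 + 4*k - 7)/(3*3**k)
(s_(k+1) − s_k) − t_k = 0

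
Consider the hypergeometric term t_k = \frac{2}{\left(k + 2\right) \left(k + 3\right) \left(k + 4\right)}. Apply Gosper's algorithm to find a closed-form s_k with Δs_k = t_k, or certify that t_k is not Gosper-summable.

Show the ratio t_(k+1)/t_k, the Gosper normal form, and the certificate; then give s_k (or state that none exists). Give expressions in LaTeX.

s_k = \frac{k \left(k + 5\right)}{6 \left(k + 2\right) \left(k + 3\right)}

Compute t_(k+1)/t_k: get (k + 2)/(k + 5).
Factor: A=k + 2; B=k + 5; C=1.
Need (k + 2)·f(k+1) − (k + 4)·f(k) = 1.
Degrees (1,1,0) ⇒ d ≤ 2.
A polynomial solution: f(k) = k*(k + 5)/12.
Certificate R = B(k−1)f/C = k*(k + 4)*(k + 5)/12 gives s_k = k*(k + 5)/(6*(k + 2)*(k + 3)).
Verify: 2/(k**3 + 9*k**2 + 26*k + 24) matches t_k.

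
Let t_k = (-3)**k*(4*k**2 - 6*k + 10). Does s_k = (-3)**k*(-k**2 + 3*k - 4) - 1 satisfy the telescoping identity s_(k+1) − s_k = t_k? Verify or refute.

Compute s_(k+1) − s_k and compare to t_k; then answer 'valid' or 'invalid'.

s_(k+1) = (-3)**(k + 1)*(3*k - (k + 1)**2 - 1) - 1
s_(k+1) − s_k = (-3)**k*(4*k**2 - 6*k + 10)
(s_(k+1) − s_k) − t_k = 0

Valid — Δs_k = t_k.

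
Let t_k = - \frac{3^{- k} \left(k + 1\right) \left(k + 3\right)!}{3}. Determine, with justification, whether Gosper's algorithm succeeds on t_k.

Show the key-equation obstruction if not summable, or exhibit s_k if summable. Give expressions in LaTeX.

t_(k+1)/t_k = (k + 2)*(k + 4)/(3*(k + 1)).
Normal form (A,B,C) = (k/3 + 4/3, 1, k + 1).
Set up (k/3 + 4/3)·f(k+1) − (1)·f(k) − (k + 1) = 0.
d = 0 from the (1,0,1) case.
Coefficient equations give f(k) = 3.
Then R = B(k−1)f/C = 3/(k + 1), so s_k = R(k)·t_k = -factorial(k + 3)/3**k.
s_(k+1) − s_k = -(k + 1)*factorial(k + 3)/(3*3**k) = t_k.

Yes. s_k = - 3^{- k} \left(k + 3\right)!.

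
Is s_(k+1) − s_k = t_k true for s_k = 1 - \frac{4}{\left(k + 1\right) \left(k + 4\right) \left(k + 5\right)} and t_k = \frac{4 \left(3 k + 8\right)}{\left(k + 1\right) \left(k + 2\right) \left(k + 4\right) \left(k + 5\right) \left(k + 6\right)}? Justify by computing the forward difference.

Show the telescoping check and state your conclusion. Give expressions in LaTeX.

valid (s_(k+1) − s_k reduces to t_k)

s_(k+1) = 1 - 4/((k + 2)*(k + 5)*(k + 6))
s_(k+1) − s_k = 4*(3*k + 8)/(k**5 + 18*k**4 + 121*k**3 + 372*k**2 + 508*k + 240)
(s_(k+1) − s_k) − t_k = 0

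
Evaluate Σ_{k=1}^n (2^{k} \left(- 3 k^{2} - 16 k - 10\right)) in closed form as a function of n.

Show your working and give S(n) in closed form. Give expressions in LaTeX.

S(n) = - 6 \cdot 2^{n} n^{2} - 20 \cdot 2^{n} n - 6 \cdot 2^{n} + 6

Step 1: r(k) = 2*(3*k**2 + 22*k + 29)/(3*k**2 + 16*k + 10).
A = 2, B = 1, C = k**2 + 16*k/3 + 10/3.
Key eq: (2)·f(k+1) = (1)·f(k) + (k**2 + 16*k/3 + 10/3).
Degrees (0,0,2) ⇒ d ≤ 2.
Solving with deg f ≤ 2: f(k) = (k + 2)*(3*k - 2)/3.
So s_k = (B(k−1)f/C)·t_k = ((k + 2)*(3*k - 2)/(3*k**2 + 16*k + 10))·t_k = 2**k*(-3*k**2 - 4*k + 4).
Verify: 2**k*(-3*k**2 - 16*k - 10) matches t_k.
Σ_(k=1)^n t_k = s_(n+1) − s_(1) = (2**(n + 1)*(-3*n**2 - 10*n - 3)) − (-6), i.e. -6*2**n*n**2 - 20*2**n*n - 6*2**n + 6.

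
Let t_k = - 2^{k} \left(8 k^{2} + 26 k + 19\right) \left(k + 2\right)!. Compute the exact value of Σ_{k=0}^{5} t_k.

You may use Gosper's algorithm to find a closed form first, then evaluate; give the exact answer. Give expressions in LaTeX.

Σ = -59351042

The ratio is 2*(8*k**3 + 66*k**2 + 179*k + 159)/(8*k**2 + 26*k + 19).
Factor: A=2*k + 6; B=1; C=k**2 + 13*k/4 + 19/8.
f must satisfy (2*k + 6)·f(k+1) − (1)·f(k) = k**2 + 13*k/4 + 19/8.
Bound: deg f ≤ 1.
Solving with deg f ≤ 1: f(k) = (4*k - 1)/8.
R(k) = B(k−1)·f(k)/C(k) = (4*k - 1)/(8*k**2 + 26*k + 19); s_k = R·t_k = -2**k*(4*k - 1)*factorial(k + 2).
Verify: -2**k*(8*k**2 + 26*k + 19)*factorial(k + 2) matches t_k.
Telescoping: Σ = s_(6) − s_(0) = -59351040 − (2) = -59351042.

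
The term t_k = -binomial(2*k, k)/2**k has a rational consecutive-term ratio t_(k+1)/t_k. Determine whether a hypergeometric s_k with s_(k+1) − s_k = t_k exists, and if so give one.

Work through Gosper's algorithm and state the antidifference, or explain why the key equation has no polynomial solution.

Step 1: r(k) = (2*k + 1)/(k + 1).
Gosper form: A/B · C(k+1)/C(k) with A=2*k + 1, B=k + 1, C=1.
Solve (2*k + 1)·f(k+1) − (k)·f(k) = 1.
From deg A=1, deg B=1, deg C=0: d=-1.
deg f ≤ -1 is impossible — no certificate.

none — t_k is not Gosper-summable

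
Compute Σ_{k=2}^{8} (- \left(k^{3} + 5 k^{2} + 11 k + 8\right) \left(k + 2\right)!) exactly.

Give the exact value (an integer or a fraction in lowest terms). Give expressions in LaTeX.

Ratio r(k) = (k**4 + 11*k**3 + 48*k**2 + 97*k + 75)/(k**3 + 5*k**2 + 11*k + 8).
Factor: A=k + 3; B=1; C=k**3 + 5*k**2 + 11*k + 8.
Set up (k + 3)·f(k+1) − (1)·f(k) − (k**3 + 5*k**2 + 11*k + 8) = 0.
Degrees (1,0,3) ⇒ d ≤ 2.
A polynomial solution: f(k) = k**2 + k + 1.
R(k) = B(k−1)·f(k)/C(k) = (k**2 + k + 1)/(k**3 + 5*k**2 + 11*k + 8); s_k = R·t_k = -(k**2 + k + 1)*factorial(k + 2).
Verify: -(k**3 + 5*k**2 + 11*k + 8)*factorial(k + 2) matches t_k.
Telescoping: Σ = s_(9) − s_(2) = -3632428800 − (-168) = -3632428632.

Σ = -3632428632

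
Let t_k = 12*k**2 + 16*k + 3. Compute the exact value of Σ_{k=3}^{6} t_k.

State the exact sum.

Σ = 1332

Compute t_(k+1)/t_k: get (12*k**2 + 40*k + 31)/(12*k**2 + 16*k + 3).
A = 1, B = 1, C = k**2 + 4*k/3 + 1/4.
Key eq: (1)·f(k+1) = (1)·f(k) + (k**2 + 4*k/3 + 1/4).
d = 3 from the (0,0,2) case.
Coefficient equations give f(k) = k*(4*k**2 + 2*k - 3)/12.
So s_k = (B(k−1)f/C)·t_k = (k*(4*k**2 + 2*k - 3)/(12*k**2 + 16*k + 3))·t_k = k*(4*k**2 + 2*k - 3).
Check: Δs_k = 12*k**2 + 16*k + 3. ✓
Telescoping: Σ = s_(7) − s_(3) = 1449 − (117) = 1332.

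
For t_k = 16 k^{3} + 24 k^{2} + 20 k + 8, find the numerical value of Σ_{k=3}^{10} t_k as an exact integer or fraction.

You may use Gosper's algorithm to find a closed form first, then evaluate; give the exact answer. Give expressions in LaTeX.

Step 1: r(k) = (4*k**3 + 18*k**2 + 29*k + 17)/(4*k**3 + 6*k**2 + 5*k + 2).
So A=1 and B=1, with C=k**3 + 3*k**2/2 + 5*k/4 + 1/2.
Need (1)·f(k+1) − (1)·f(k) = k**3 + 3*k**2/2 + 5*k/4 + 1/2.
deg f ≤ 4 (via 0,0,3).
Solve for f: f(k) = k*(2*k**3 + k + 1)/8 (degree 4 ≤ 4).
Get s_k = R·t_k = 2*k*(2*k**3 + k + 1) with R(k) = B(k−1)f(k)/C(k) = k*(2*k**3 + k + 1)/(2*(4*k**3 + 6*k**2 + 5*k + 2)).
Check: Δs_k = 16*k**3 + 24*k**2 + 20*k + 8. ✓
Σ_(k=3)^(10) t_k = s_(11) − s_(3) = 58828 − (348) = 58480.

Σ = 58480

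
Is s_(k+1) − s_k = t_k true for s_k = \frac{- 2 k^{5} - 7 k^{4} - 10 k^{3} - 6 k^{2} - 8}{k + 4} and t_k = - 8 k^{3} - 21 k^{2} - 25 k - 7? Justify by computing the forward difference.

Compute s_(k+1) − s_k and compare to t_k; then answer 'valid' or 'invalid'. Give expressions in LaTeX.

Invalid: residual \frac{2 \left(6 k^{4} + 50 k^{3} + 105 k^{2} + 109 k + 24\right)}{k^{2} + 9 k + 20} ≠ 0.

s_(k+1) = (-2*k**5 - 17*k**4 - 58*k**3 - 98*k**2 - 80*k - 33)/(k + 5)
s_(k+1) − s_k = (-8*k**5 - 81*k**4 - 274*k**3 - 442*k**2 - 345*k - 92)/(k**2 + 9*k + 20)
(s_(k+1) − s_k) − t_k = 2*(6*k**4 + 50*k**3 + 105*k**2 + 109*k + 24)/(k**2 + 9*k + 20)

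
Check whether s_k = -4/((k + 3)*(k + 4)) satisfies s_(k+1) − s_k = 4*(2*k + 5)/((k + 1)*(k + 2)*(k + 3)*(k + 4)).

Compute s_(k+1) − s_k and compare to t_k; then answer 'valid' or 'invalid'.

s_(k+1) = -4/((k + 4)*(k + 5))
s_(k+1) − s_k = 8/(k**3 + 12*k**2 + 47*k + 60)
(s_(k+1) − s_k) − t_k = 12*(-3*k - 7)/(k**5 + 15*k**4 + 85*k**3 + 225*k**2 + 274*k + 120)

Invalid: residual 12*(-3*k - 7)/(k**5 + 15*k**4 + 85*k**3 + 225*k**2 + 274*k + 120) ≠ 0.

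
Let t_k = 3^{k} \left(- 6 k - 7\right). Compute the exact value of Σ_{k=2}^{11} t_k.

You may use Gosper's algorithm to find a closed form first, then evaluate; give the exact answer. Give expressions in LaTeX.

Σ = -18600390

r(k) = 3*(6*k + 13)/(6*k + 7) after simplifying.
Normal form (A,B,C) = (3, 1, k + 7/6).
Set up (3)·f(k+1) − (1)·f(k) − (k + 7/6) = 0.
From deg A=0, deg B=0, deg C=1: d=1.
Coefficient equations give f(k) = (3*k - 1)/6.
Then R = B(k−1)f/C = (3*k - 1)/(6*k + 7), so s_k = R(k)·t_k = 3**k*(1 - 3*k).
Check: Δs_k = 3**k*(-6*k - 7). ✓
Σ_(k=2)^(11) t_k = s_(12) − s_(2) = -18600435 − (-45) = -18600390.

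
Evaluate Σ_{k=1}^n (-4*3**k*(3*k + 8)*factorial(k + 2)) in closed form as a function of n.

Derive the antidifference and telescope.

Compute t_(k+1)/t_k: get 3*(k + 3)*(3*k + 11)/(3*k + 8).
Take A(k)=3*k + 9, B(k)=1, C(k)=k + 8/3.
Need (3*k + 9)·f(k+1) − (1)·f(k) = k + 8/3.
Degrees (1,0,1) ⇒ d ≤ 0.
A polynomial solution: f(k) = 1/3.
Certificate R = B(k−1)f/C = 1/(3*k + 8) gives s_k = -4*3**k*factorial(k + 2).
s_(k+1) − s_k = -4*3**k*(3*k + 8)*factorial(k + 2) = t_k.
Telescope: S(n) = s_(n+1) − s_(1) = -12*3**n*factorial(n + 3) − (-72) = -12*3**n*factorial(n + 3) + 72.

S(n) = -12*3**n*factorial(n + 3) + 72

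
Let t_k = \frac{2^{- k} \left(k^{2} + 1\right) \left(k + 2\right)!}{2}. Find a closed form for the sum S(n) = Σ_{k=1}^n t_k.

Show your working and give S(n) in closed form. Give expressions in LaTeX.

The ratio is (k + 3)*((k + 1)**2 + 1)/(2*(k**2 + 1)).
Normal form (A,B,C) = (k/2 + 3/2, 1, k**2 + 1).
Set up (k/2 + 3/2)·f(k+1) − (1)·f(k) − (k**2 + 1) = 0.
deg f ≤ 1 (via 1,0,2).
A polynomial solution: f(k) = 2*(k - 2).
Get s_k = R·t_k = (k - 2)*factorial(k + 2)/2**k with R(k) = B(k−1)f(k)/C(k) = 2*(k - 2)/(k**2 + 1).
Δs = (k**2 + 1)*factorial(k + 2)/(2*2**k), as required.
s_(n+1) = 2**(-n - 1)*(n - 1)*factorial(n + 3) and s_(1) = -3, so S(n) = 3 + n*factorial(n + 3)/(2*2**n) - factorial(n + 3)/(2*2**n).

S(n) = 3 + \frac{2^{- n} n \left(n + 3\right)!}{2} - \frac{2^{- n} \left(n + 3\right)!}{2}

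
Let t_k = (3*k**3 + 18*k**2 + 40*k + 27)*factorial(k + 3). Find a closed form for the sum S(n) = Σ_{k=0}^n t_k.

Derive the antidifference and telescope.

Compute t_(k+1)/t_k: get (3*k**4 + 39*k**3 + 193*k**2 + 428*k + 352)/(3*k**3 + 18*k**2 + 40*k + 27).
So A=k + 4 and B=1, with C=k**3 + 6*k**2 + 40*k/3 + 9.
f must satisfy (k + 4)·f(k+1) − (1)·f(k) = k**3 + 6*k**2 + 40*k/3 + 9.
d = 2 from the (1,0,3) case.
Solving with deg f ≤ 2: f(k) = (3*k**2 + 3*k + 1)/3.
So s_k = (B(k−1)f/C)·t_k = ((3*k**2 + 3*k + 1)/(3*k**3 + 18*k**2 + 40*k + 27))·t_k = (3*k**2 + 3*k + 1)*factorial(k + 3).
Check: Δs_k = (3*k**3 + 18*k**2 + 40*k + 27)*factorial(k + 3). ✓
Telescope: S(n) = s_(n+1) − s_(0) = (3*n**2 + 9*n + 7)*factorial(n + 4) − (6) = 3*n**2*factorial(n + 4) + 9*n*factorial(n + 4) + 7*factorial(n + 4) - 6.

S(n) = 3*n**2*factorial(n + 4) + 9*n*factorial(n + 4) + 7*factorial(n + 4) - 6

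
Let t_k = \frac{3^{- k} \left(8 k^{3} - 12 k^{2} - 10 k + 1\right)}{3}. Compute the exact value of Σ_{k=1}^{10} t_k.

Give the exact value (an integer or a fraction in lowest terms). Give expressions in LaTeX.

Σ = 467054/177147

t_(k+1)/t_k = (8*k**3 + 12*k**2 - 10*k - 13)/(3*(8*k**3 - 12*k**2 - 10*k + 1)).
Factor: A=1/3; B=1; C=k**3 - 3*k**2/2 - 5*k/4 + 1/8.
Key eq: (1/3)·f(k+1) = (1)·f(k) + (k**3 - 3*k**2/2 - 5*k/4 + 1/8).
Degrees (0,0,3) ⇒ d ≤ 3.
Match coefficients ⇒ f(k) = -3*(4*k**3 + k + 3)/8.
Then R = B(k−1)f/C = -3*(4*k**3 + k + 3)/(8*k**3 - 12*k**2 - 10*k + 1), so s_k = R(k)·t_k = (-4*k**3 - k - 3)/3**k.
Δs = (8*k**3 - 12*k**2 - 10*k + 1)/(3*3**k), as required.
Telescoping: Σ = s_(11) − s_(1) = -5338/177147 − (-8/3) = 467054/177147.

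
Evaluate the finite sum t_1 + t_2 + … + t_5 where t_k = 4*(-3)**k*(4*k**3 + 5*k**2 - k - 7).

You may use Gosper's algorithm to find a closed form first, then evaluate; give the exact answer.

The ratio is 3*(-4*k**3 - 17*k**2 - 21*k - 1)/(4*k**3 + 5*k**2 - k - 7).
Factor: A=-3; B=1; C=k**3 + 5*k**2/4 - k/4 - 7/4.
Key eq: (-3)·f(k+1) = (1)·f(k) + (k**3 + 5*k**2/4 - k/4 - 7/4).
Bound: deg f ≤ 3.
Solving with deg f ≤ 3: f(k) = -(k**3 - k**2 - k - 1)/4.
R(k) = B(k−1)·f(k)/C(k) = -(k**3 - k**2 - k - 1)/(4*k**3 + 5*k**2 - k - 7); s_k = R·t_k = 4*(-3)**k*(-k**3 + k**2 + k + 1).
Δs = 4*(-3)**k*(4*k**3 + 5*k**2 - k - 7), as required.
Telescoping: Σ = s_(6) − s_(1) = -504468 − (-24) = -504444.

Σ = -504444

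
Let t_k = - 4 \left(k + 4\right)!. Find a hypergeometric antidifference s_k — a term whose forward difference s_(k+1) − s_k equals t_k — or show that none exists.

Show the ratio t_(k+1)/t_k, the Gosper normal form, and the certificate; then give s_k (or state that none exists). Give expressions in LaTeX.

The ratio is k + 5.
A = k + 5, B = 1, C = 1.
Need (k + 5)·f(k+1) − (1)·f(k) = 1.
d = -1 from the (1,0,0) case.
deg f ≤ -1 is impossible — no certificate.

no hypergeometric antidifference exists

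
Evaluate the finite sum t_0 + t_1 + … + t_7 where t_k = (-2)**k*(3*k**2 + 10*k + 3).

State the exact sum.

Σ = -20225

Compute t_(k+1)/t_k: get 2*(-3*k**2 - 16*k - 16)/(3*k**2 + 10*k + 3).
Take A(k)=-2, B(k)=1, C(k)=k**2 + 10*k/3 + 1.
Solve (-2)·f(k+1) − (1)·f(k) = k**2 + 10*k/3 + 1.
d = 2 from the (0,0,2) case.
Solve for f: f(k) = -(k**2 + 2*k - 1)/3 (degree 2 ≤ 2).
R(k) = B(k−1)·f(k)/C(k) = -(k**2 + 2*k - 1)/((k + 3)*(3*k + 1)); s_k = R·t_k = (-2)**k*(-k**2 - 2*k + 1).
Check: Δs_k = (-2)**k*(3*k**2 + 10*k + 3). ✓
Sum = s_(8) − s_(0); s_(8) = -20224, s_(0) = 1 ⇒ -20225.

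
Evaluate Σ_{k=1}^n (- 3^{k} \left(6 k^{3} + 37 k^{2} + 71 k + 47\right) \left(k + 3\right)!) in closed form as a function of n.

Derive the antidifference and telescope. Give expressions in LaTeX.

Step 1: r(k) = 3*(6*k**4 + 79*k**3 + 383*k**2 + 813*k + 644)/(6*k**3 + 37*k**2 + 71*k + 47).
A = 3*k + 12, B = 1, C = k**3 + 37*k**2/6 + 71*k/6 + 47/6.
f must satisfy (3*k + 12)·f(k+1) − (1)·f(k) = k**3 + 37*k**2/6 + 71*k/6 + 47/6.
deg f ≤ 2 (via 1,0,3).
Solving with deg f ≤ 2: f(k) = (2*k**2 + k + 1)/6.
R(k) = B(k−1)·f(k)/C(k) = (2*k**2 + k + 1)/(6*k**3 + 37*k**2 + 71*k + 47); s_k = R·t_k = -3**k*(2*k**2 + k + 1)*factorial(k + 3).
Δs = -3**k*(6*k**3 + 37*k**2 + 71*k + 47)*factorial(k + 3), as required.
s_(n+1) = -3**(n + 1)*(2*n**2 + 5*n + 4)*factorial(n + 4) and s_(1) = -288, so S(n) = -6*3**n*n**2*factorial(n + 4) - 15*3**n*n*factorial(n + 4) - 12*3**n*factorial(n + 4) + 288.

S(n) = - 6 \cdot 3^{n} n^{2} \left(n + 4\right)! - 15 \cdot 3^{n} n \left(n + 4\right)! - 12 \cdot 3^{n} \left(n + 4\right)! + 288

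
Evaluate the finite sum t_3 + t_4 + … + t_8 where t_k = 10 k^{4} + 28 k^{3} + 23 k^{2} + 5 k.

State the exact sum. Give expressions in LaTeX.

r(k) = (10*k**3 + 58*k**2 + 109*k + 66)/(k*(10*k**2 + 18*k + 5)) after simplifying.
So A=1 and B=1, with C=k**4 + 14*k**3/5 + 23*k**2/10 + k/2.
Set up (1)·f(k+1) − (1)·f(k) − (k**4 + 14*k**3/5 + 23*k**2/10 + k/2) = 0.
From deg A=0, deg B=0, deg C=4: d=5.
Solve for f: f(k) = k*(k - 1)*(k + 1)*(2*k**2 + 2*k - 1)/10 (degree 5 ≤ 5).
Certificate R = B(k−1)f/C = (k - 1)*(2*k**2 + 2*k - 1)/(10*k**2 + 18*k + 5) gives s_k = k*(2*k**4 + 2*k**3 - 3*k**2 - 2*k + 1).
Check: Δs_k = k*(10*k**3 + 28*k**2 + 23*k + 5). ✓
Evaluate s at k=9 and k=3: 128880 and 552; difference 128328.

Σ = 128328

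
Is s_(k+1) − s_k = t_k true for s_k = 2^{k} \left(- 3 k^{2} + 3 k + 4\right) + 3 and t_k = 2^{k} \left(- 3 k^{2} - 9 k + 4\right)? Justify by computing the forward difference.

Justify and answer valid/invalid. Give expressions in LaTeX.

valid; difference matches t_k

s_(k+1) = 2**(k + 1)*(3*k - 3*(k + 1)**2 + 7) + 3
s_(k+1) − s_k = 2**k*(-3*k**2 - 9*k + 4)
(s_(k+1) − s_k) − t_k = 0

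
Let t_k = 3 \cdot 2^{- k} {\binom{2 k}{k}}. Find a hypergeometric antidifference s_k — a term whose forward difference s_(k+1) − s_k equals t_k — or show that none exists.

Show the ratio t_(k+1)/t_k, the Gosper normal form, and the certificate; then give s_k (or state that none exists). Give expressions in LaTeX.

Compute t_(k+1)/t_k: get (2*k + 1)/(k + 1).
Take A(k)=2*k + 1, B(k)=k + 1, C(k)=1.
Key eq: (2*k + 1)·f(k+1) = (k)·f(k) + (1).
Bound: deg f ≤ -1.
Bound -1 < 0, so the key equation has no polynomial solution.

no hypergeometric antidifference exists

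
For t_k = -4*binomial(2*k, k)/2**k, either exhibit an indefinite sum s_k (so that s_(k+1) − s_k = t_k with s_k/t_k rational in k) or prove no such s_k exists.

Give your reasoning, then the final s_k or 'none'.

The ratio is (2*k + 1)/(k + 1).
Factor: A=2*k + 1; B=k + 1; C=1.
Need (2*k + 1)·f(k+1) − (k)·f(k) = 1.
d = -1 from the (1,1,0) case.
Bound -1 < 0, so the key equation has no polynomial solution.

no hypergeometric antidifference exists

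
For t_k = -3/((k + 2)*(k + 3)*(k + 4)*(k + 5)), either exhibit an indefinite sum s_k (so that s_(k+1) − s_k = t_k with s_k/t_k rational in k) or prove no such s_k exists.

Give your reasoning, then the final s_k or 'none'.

The ratio is (k + 2)/(k + 6).
A = k + 2, B = k + 6, C = 1.
Need (k + 2)·f(k+1) − (k + 5)·f(k) = 1.
d = 3 from the (1,1,0) case.
Solve for f: f(k) = k*(k**2 + 9*k + 26)/72 (degree 3 ≤ 3).
R(k) = B(k−1)·f(k)/C(k) = k*(k + 5)*(k**2 + 9*k + 26)/72; s_k = R·t_k = k*(-k**2 - 9*k - 26)/(24*(k + 2)*(k + 3)*(k + 4)).
Verify: -3/(k**4 + 14*k**3 + 71*k**2 + 154*k + 120) matches t_k.

s_k = k*(-k**2 - 9*k - 26)/(24*(k + 2)*(k + 3)*(k + 4))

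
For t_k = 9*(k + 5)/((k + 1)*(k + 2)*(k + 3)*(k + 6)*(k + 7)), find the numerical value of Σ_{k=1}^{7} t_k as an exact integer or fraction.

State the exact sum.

Step 1: r(k) = (k + 1)*(k + 6)**2/((k + 4)*(k + 5)*(k + 8)).
A = k + 1, B = k + 8, C = k**3 + 14*k**2 + 65*k + 100.
Solve (k + 1)·f(k+1) − (k + 7)·f(k) = k**3 + 14*k**2 + 65*k + 100.
deg f ≤ 6 (via 1,1,3).
Match coefficients ⇒ f(k) = k*(k + 3)*(k + 4)**2*(k + 5)**2/36.
Certificate R = B(k−1)f/C = k*(k + 3)*(k + 4)*(k + 7)/36 gives s_k = k*(k**2 + 9*k + 20)/(4*(k**3 + 9*k**2 + 20*k + 12)).
Check: Δs_k = 9*(k + 5)/(k**5 + 19*k**4 + 131*k**3 + 401*k**2 + 540*k + 252). ✓
Σ_(k=1)^(7) t_k = s_(8) − s_(1) = 26/105 − (5/28) = 29/420.

Σ = 29/420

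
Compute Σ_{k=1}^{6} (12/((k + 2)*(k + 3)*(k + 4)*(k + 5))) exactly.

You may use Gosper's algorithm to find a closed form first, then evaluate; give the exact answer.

Ratio r(k) = (k + 2)/(k + 6).
Normal form (A,B,C) = (k + 2, k + 6, 1).
Solve (k + 2)·f(k+1) − (k + 5)·f(k) = 1.
Degrees (1,1,0) ⇒ d ≤ 3.
Coefficient equations give f(k) = k*(k**2 + 9*k + 26)/72.
Then R = B(k−1)f/C = k*(k + 5)*(k**2 + 9*k + 26)/72, so s_k = R(k)·t_k = k*(k**2 + 9*k + 26)/(6*(k + 2)*(k + 3)*(k + 4)).
Δs = 12/(k**4 + 14*k**3 + 71*k**2 + 154*k + 120), as required.
Σ_(k=1)^(6) t_k = s_(7) − s_(1) = 161/990 − (1/10) = 31/495.

Σ = 31/495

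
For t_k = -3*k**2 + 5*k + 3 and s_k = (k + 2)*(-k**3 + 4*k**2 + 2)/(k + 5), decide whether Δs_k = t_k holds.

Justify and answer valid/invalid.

s_(k+1) = (k + 3)*(-(k + 1)**3 + 4*(k + 1)**2 + 2)/(k + 6)
s_(k+1) − s_k = (-3*k**4 - 22*k**3 + 10*k**2 + 99*k + 51)/(k**2 + 11*k + 30)
(s_(k+1) − s_k) − t_k = 3*(2*k**3 + 14*k**2 - 28*k - 13)/(k**2 + 11*k + 30)

Invalid: residual 3*(2*k**3 + 14*k**2 - 28*k - 13)/(k**2 + 11*k + 30) ≠ 0.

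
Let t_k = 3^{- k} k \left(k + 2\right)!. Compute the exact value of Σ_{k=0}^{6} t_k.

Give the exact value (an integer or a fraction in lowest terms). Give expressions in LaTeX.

Σ = 4426/9

The ratio is (k + 1)*(k + 3)/(3*k).
Take A(k)=k/3 + 1, B(k)=1, C(k)=k.
Solve (k/3 + 1)·f(k+1) − (1)·f(k) = k.
Degrees (1,0,1) ⇒ d ≤ 0.
Coefficient equations give f(k) = 3.
Get s_k = R·t_k = 3**(1 - k)*factorial(k + 2) with R(k) = B(k−1)f(k)/C(k) = 3/k.
Verify: k*factorial(k + 2)/3**k matches t_k.
Sum = s_(7) − s_(0); s_(7) = 4480/9, s_(0) = 6 ⇒ 4426/9.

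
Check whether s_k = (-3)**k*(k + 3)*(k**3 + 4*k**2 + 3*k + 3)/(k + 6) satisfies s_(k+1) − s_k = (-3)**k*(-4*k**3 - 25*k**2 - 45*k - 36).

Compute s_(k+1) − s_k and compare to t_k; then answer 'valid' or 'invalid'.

Invalid: residual 3*(-3)**k*(4*k**4 + 50*k**3 + 199*k**2 + 309*k + 219)/(k**2 + 13*k + 42) ≠ 0.

s_(k+1) = (-3)**(k + 1)*(k**4 + 11*k**3 + 42*k**2 + 67*k + 44)/(k + 7)
s_(k+1) − s_k = (-3)**k*(-4*k**5 - 65*k**4 - 388*k**3 - 1074*k**2 - 1431*k - 855)/(k**2 + 13*k + 42)
(s_(k+1) − s_k) − t_k = 3*(-3)**k*(4*k**4 + 50*k**3 + 199*k**2 + 309*k + 219)/(k**2 + 13*k + 42)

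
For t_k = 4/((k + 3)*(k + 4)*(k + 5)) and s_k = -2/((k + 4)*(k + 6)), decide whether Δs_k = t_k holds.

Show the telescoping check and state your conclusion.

Invalid: residual 6*(-3*k - 17)/(k**5 + 25*k**4 + 245*k**3 + 1175*k**2 + 2754*k + 2520) ≠ 0.

s_(k+1) = -2/((k + 5)*(k + 7))
s_(k+1) − s_k = 2*(2*k + 11)/(k**4 + 22*k**3 + 179*k**2 + 638*k + 840)
(s_(k+1) − s_k) − t_k = 6*(-3*k - 17)/(k**5 + 25*k**4 + 245*k**3 + 1175*k**2 + 2754*k + 2520)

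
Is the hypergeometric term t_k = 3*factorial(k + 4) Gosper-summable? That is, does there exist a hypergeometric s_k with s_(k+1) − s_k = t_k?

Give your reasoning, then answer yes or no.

Compute t_(k+1)/t_k: get k + 5.
Gosper form: A/B · C(k+1)/C(k) with A=k + 5, B=1, C=1.
Key eq: (k + 5)·f(k+1) = (1)·f(k) + (1).
From deg A=1, deg B=0, deg C=0: d=-1.
Bound -1 < 0, so the key equation has no polynomial solution.

No; the degree bound rules out any f.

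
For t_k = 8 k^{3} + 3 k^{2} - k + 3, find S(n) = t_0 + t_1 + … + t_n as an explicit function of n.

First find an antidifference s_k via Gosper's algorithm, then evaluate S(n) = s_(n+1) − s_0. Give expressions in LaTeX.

S(n) = 2 n^{4} + 5 n^{3} + 3 n^{2} + 3 n + 3

r(k) = (8*k**3 + 27*k**2 + 29*k + 13)/(8*k**3 + 3*k**2 - k + 3) after simplifying.
Factor: A=1; B=1; C=k**3 + 3*k**2/8 - k/8 + 3/8.
Need (1)·f(k+1) − (1)·f(k) = k**3 + 3*k**2/8 - k/8 + 3/8.
d = 4 from the (0,0,3) case.
Match coefficients ⇒ f(k) = k*(2*k**3 - 3*k**2 + 4)/8.
Then R = B(k−1)f/C = k*(2*k**3 - 3*k**2 + 4)/(8*k**3 + 3*k**2 - k + 3), so s_k = R(k)·t_k = k*(2*k**3 - 3*k**2 + 4).
Check: Δs_k = 8*k**3 + 3*k**2 - k + 3. ✓
Telescope: S(n) = s_(n+1) − s_(0) = 2*n**4 + 5*n**3 + 3*n**2 + 3*n + 3 − (0) = 2*n**4 + 5*n**3 + 3*n**2 + 3*n + 3.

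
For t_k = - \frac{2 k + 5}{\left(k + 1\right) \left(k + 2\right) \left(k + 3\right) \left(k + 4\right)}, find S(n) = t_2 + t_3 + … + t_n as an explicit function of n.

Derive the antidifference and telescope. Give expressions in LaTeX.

Ratio r(k) = (k + 1)*(2*k + 7)/((k + 5)*(2*k + 5)).
So A=k + 1 and B=k + 5, with C=k + 5/2.
Need (k + 1)·f(k+1) − (k + 4)·f(k) = k + 5/2.
From deg A=1, deg B=1, deg C=1: d=3.
Match coefficients ⇒ f(k) = k*(k + 2)*(k + 4)/6.
R(k) = B(k−1)·f(k)/C(k) = k*(k + 2)*(k + 4)**2/(3*(2*k + 5)); s_k = R·t_k = k*(-k - 4)/(3*(k**2 + 4*k + 3)).
s_(k+1) − s_k = (-2*k - 5)/(k**4 + 10*k**3 + 35*k**2 + 50*k + 24) = t_k.
Evaluate: s_(n+1) = (-n**2 - 6*n - 5)/(3*(n**2 + 6*n + 8)); subtract s_(2) = -4/15 ⇒ S(n) = (-n**2 - 6*n + 7)/(15*(n**2 + 6*n + 8)).

S(n) = \frac{- n^{2} - 6 n + 7}{15 \left(n^{2} + 6 n + 8\right)}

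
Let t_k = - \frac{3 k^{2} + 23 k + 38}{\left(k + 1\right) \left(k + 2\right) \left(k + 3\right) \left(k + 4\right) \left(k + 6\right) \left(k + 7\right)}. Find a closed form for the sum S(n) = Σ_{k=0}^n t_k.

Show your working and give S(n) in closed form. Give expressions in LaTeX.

S(n) = \frac{- n^{3} - 13 n^{2} - 50 n - 38}{18 \left(n^{3} + 13 n^{2} + 50 n + 56\right)}

The ratio is (k + 1)*(k + 6)*(23*k + 3*(k + 1)**2 + 61)/((k + 5)*(k + 8)*(3*k**2 + 23*k + 38)).
Take A(k)=k + 1, B(k)=k + 8, C(k)=k**3 + 38*k**2/3 + 51*k + 190/3.
Solve (k + 1)·f(k+1) − (k + 7)·f(k) = k**3 + 38*k**2/3 + 51*k + 190/3.
d = 6 from the (1,1,3) case.
Match coefficients ⇒ f(k) = k*(k + 2)*(k + 4)*(k + 5)*(k**2 + 10*k + 27)/54.
Certificate R = B(k−1)f/C = k*(k + 2)*(k + 4)*(k + 7)*(k**2 + 10*k + 27)/(18*(3*k**2 + 23*k + 38)) gives s_k = k*(-k**2 - 10*k - 27)/(18*(k**3 + 10*k**2 + 27*k + 18)).
Verify: (-3*k**2 - 23*k - 38)/(k**6 + 23*k**5 + 207*k**4 + 925*k**3 + 2144*k**2 + 2412*k + 1008) matches t_k.
Σ_(k=0)^n t_k = s_(n+1) − s_(0) = ((-n**3 - 13*n**2 - 50*n - 38)/(18*(n**3 + 13*n**2 + 50*n + 56))) − (0), i.e. (-n**3 - 13*n**2 - 50*n - 38)/(18*(n**3 + 13*n**2 + 50*n + 56)).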